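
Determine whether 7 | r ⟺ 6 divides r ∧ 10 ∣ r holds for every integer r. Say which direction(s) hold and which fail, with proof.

Neither implication holds.

(⟹) This fails: take r = 7. Certainly 7 ∣ 7, but 6 ∤ 7.

(⟸) This fails: take r = 30. Both 6 ∣ 30 and 10 ∣ 30, yet 30 is not a multiple of 7 (since 30 = 4·7 + 2), so 7 ∤ 30.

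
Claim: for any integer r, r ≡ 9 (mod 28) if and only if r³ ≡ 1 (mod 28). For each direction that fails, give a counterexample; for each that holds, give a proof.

(←) This fails: take r = 1. Then 1³ = 1 ≡ 1 (mod 28), yet 1 ≡ 1 (mod 28), not 9.

(→) Suppose r ≡ 9 (mod 28). Write r = 28j + 9. Then (28j + 9)³ = 21952j³ + 21168j² + 6804j + 729 = 28(784j³ + 756j² + 243j + 26) + 1, so r³ ≡ 1 (mod 28).

Not equivalent: only (⇒) holds.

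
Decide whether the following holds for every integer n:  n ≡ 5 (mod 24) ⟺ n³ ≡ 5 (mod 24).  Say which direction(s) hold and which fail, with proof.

Forward direction. Suppose n ≡ 5 (mod 24). Write n = 24j + 5. Then (24j + 5)³ = 13824j³ + 8640j² + 1800j + 125 = 24(576j³ + 360j² + 75j + 5) + 5, so n³ ≡ 5 (mod 24).

Converse. Suppose n³ ≡ 5 (mod 24). The only residue r in {0, …, 23} with r³ ≡ 5 (mod 24) is r = 5, so n ≡ 5 (mod 24).

Both directions hold.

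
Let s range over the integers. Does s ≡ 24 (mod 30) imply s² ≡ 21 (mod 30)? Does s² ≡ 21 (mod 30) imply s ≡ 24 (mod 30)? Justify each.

(⟹) This fails: take s = 24. Then 24 ≡ 24 (mod 30), but 24² = 576 ≡ 6 (mod 30), not 21.

(⟸) This fails: take s = 9. Then 9² = 81 ≡ 21 (mod 30), yet 9 ≡ 9 (mod 30), not 24.

(⇒) fails and (⇐) fails.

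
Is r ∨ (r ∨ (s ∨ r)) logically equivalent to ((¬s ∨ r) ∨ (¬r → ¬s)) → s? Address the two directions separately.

Not equivalent: only (⇐) holds.

(⟸) Assume the antecedent. If r is true, r ∨ (r ∨ (s ∨ r)) reduces to true regardless of the other variables. If r is false, the antecedent forces (r = F, s = T), and r ∨ (r ∨ (s ∨ r)) holds there. Either way r ∨ (r ∨ (s ∨ r)) holds.

(⟹) This fails. Under r = T, s = F, the left side is true but the right side is false.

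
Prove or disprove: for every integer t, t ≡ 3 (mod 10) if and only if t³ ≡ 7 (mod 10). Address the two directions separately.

(→) Suppose t ≡ 3 (mod 10). Write t = 10j + 3. Then (10j + 3)³ = 1000j³ + 900j² + 270j + 27 = 10(100j³ + 90j² + 27j + 2) + 7, so t³ ≡ 7 (mod 10).

(←) Conversely, suppose t³ ≡ 7 (mod 10). The only residue r in {0, …, 9} with r³ ≡ 7 (mod 10) is r = 3, so t ≡ 3 (mod 10).

Both implications hold.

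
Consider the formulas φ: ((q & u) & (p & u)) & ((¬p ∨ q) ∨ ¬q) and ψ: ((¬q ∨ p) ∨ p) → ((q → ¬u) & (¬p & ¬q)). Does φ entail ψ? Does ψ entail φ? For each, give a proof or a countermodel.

(⟹) This fails. Under u = T, p = T, q = T, the left side is true but the right side is false.

(⟸) This fails. Under u = F, p = F, q = F, the left side is false but the right side is true.

(⇒) fails and (⇐) fails.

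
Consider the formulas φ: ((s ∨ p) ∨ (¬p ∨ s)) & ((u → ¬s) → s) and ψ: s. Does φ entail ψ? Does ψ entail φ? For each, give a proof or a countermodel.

(→) Assume the antecedent. If s is true, s reduces to true regardless of the other variables. If s is false, the antecedent cannot hold. Either way s holds.

(←) Assume the antecedent. If s is true, the consequent reduces to true regardless of the other variables. If s is false, the antecedent cannot hold. Either way the consequent holds.

Both directions hold; the statement is true.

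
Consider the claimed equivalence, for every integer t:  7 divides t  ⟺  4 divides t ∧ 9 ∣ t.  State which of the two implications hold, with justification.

(⇒) This fails: take t = 7. Certainly 7 ∣ 7, but 4 ∤ 7.

(⇐) This fails: take t = 36. Both 4 ∣ 36 and 9 ∣ 36, yet 36 is not a multiple of 7 (since 36 = 5·7 + 1), so 7 ∤ 36.

Neither direction holds.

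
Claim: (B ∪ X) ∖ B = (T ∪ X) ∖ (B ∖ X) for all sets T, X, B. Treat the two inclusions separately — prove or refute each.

The sets are not equal: only the forward inclusion holds.

(⊆) Let x ∈ (B ∪ X) ∖ B. Then either x ∈ X and x ∉ T, B; or x ∈ T ∩ X and x ∉ B. In each case x ∈ (T ∪ X) ∖ (B ∖ X), so (B ∪ X) ∖ B ⊆ (T ∪ X) ∖ (B ∖ X).

(⊇) This inclusion fails. Take T = {1}, X = ∅, B = ∅; then 1 ∈ (T ∪ X) ∖ (B ∖ X) but 1 ∉ (B ∪ X) ∖ B.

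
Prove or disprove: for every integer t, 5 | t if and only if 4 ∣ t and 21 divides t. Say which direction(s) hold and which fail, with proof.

Both directions fail.

[⇒] This fails: take t = 5. Certainly 5 ∣ 5, but 4 ∤ 5.

[⇐] This fails: take t = 84. Both 4 ∣ 84 and 21 ∣ 84, yet 84 is not a multiple of 5 (since 84 = 16·5 + 4), so 5 ∤ 84.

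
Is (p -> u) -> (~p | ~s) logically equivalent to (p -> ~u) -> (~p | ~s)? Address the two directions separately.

Both directions fail.

[⇒] This fails. Under p = T, s = T, u = F, the left side is true but the right side is false.

[⇐] This fails. Under p = T, s = T, u = T, the left side is false but the right side is true.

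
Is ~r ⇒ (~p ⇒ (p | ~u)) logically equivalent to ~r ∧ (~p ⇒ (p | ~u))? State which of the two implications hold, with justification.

(⇒) fails; (⇐) holds.

(⇒) This fails. Under r = T, p = F, u = F, the left side is true but the right side is false.

(⇐) Assume the antecedent. If p is true, ~r ⇒ (~p ⇒ (p | ~u)) reduces to true regardless of the other variables. If p is false, the antecedent forces (r = F, p = F, u = F), and ~r ⇒ (~p ⇒ (p | ~u)) holds there. Either way ~r ⇒ (~p ⇒ (p | ~u)) holds.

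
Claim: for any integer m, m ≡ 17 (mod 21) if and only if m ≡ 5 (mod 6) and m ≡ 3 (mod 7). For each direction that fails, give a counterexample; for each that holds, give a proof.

Only the converse holds.

(⟹) This fails: m = 38 gives 38 ≡ 17 (mod 21) but 38 ≡ 2 (mod 6), so the conjunction on the right does not hold.

(⟸) Conversely, if m ≡ 5 (mod 6) and m ≡ 3 (mod 7), then by the Chinese remainder theorem m ≡ 17 (mod 42). Since 17 ≡ 17 (mod 21) and 21 ∣ 42, we get m ≡ 17 (mod 21).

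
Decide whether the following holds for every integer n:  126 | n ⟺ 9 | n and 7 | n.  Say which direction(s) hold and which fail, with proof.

The forward direction holds; the converse fails.

Forward direction. If 126 ∣ n, write n = 126q. Since 126 = 14·9, n = 9·(14q), so 9 ∣ n; and since 126 = 18·7, n = 7·(18q), so 7 ∣ n.

Converse. This fails: take n = 63. Both 9 ∣ 63 and 7 ∣ 63, yet 63 is not a multiple of 126 (since 63 = 0·126 + 63), so 126 ∤ 63.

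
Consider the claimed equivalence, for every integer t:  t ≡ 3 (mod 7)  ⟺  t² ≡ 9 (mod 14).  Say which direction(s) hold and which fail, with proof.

[⇒] This fails: take t = 10. Then 10 ≡ 3 (mod 7), but 10² = 100 ≡ 2 (mod 14), not 9.

[⇐] This fails: take t = 11. Then 11² = 121 ≡ 9 (mod 14), yet 11 ≡ 4 (mod 7), not 3.

(⇒) fails and (⇐) fails.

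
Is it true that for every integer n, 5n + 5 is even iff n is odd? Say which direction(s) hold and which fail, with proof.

The biconditional holds.

(⟹) Suppose 5n + 5 is even. Since 5 is odd, 5n and n have the same parity, so 5n + 5 ≡ n + 5 (mod 2). As 5 is odd, 5n + 5 is even exactly when n is odd. Thus n is odd.

(⟸) Conversely, suppose n is odd; write n = 2j + 1. Then 5n + 5 = 5·(2j + 1) + 5 = 2·5j + 10, which is even.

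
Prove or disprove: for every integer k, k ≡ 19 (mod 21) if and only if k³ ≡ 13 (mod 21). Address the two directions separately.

(⟹) Suppose k ≡ 19 (mod 21). Write k = 21j + 19. Then (21j + 19)³ = 9261j³ + 25137j² + 22743j + 6859 = 21(441j³ + 1197j² + 1083j + 326) + 13, so k³ ≡ 13 (mod 21).

(⟸) This fails: take k = 10. Then 10³ = 1000 ≡ 13 (mod 21), yet 10 ≡ 10 (mod 21), not 19.

(⇒) holds; (⇐) fails.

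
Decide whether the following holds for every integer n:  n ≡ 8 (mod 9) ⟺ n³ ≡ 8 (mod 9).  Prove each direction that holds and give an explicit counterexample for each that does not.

The forward direction holds; the converse fails.

(⟹) Suppose n ≡ 8 (mod 9). Write n = 9j + 8. Then (9j + 8)³ = 729j³ + 1944j² + 1728j + 512 = 9(81j³ + 216j² + 192j + 56) + 8, so n³ ≡ 8 (mod 9).

(⟸) This fails: take n = 2. Then 2³ = 8 ≡ 8 (mod 9), yet 2 ≡ 2 (mod 9), not 8.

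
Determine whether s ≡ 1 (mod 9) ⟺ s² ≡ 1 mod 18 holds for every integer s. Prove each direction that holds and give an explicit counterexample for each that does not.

[⇒] This fails: take s = 10. Then 10 ≡ 1 (mod 9), but 10² = 100 ≡ 10 (mod 18), not 1.

[⇐] This fails: take s = 17. Then 17² = 289 ≡ 1 (mod 18), yet 17 ≡ 8 (mod 9), not 1.

Neither implication holds.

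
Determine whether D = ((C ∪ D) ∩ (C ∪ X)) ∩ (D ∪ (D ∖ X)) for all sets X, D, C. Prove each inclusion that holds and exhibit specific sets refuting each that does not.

Only the reverse inclusion holds.

Reverse inclusion. Let x ∈ ((C ∪ D) ∩ (C ∪ X)) ∩ (D ∪ (D ∖ X)). Then either x ∈ X ∩ D and x ∉ C; or x ∈ D ∩ C and x ∉ X; or x ∈ X ∩ D ∩ C. In each case x ∈ D, so ((C ∪ D) ∩ (C ∪ X)) ∩ (D ∪ (D ∖ X)) ⊆ D.

Forward inclusion. This inclusion fails. Take X = ∅, D = {1}, C = ∅; then 1 ∈ D but 1 ∉ ((C ∪ D) ∩ (C ∪ X)) ∩ (D ∪ (D ∖ X)).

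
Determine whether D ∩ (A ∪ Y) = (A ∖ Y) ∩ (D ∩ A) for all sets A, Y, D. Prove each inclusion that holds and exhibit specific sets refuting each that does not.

(⊆) fails; (⊇) holds.

(⊇) Let x ∈ (A ∖ Y) ∩ (D ∩ A). Then x ∈ A ∩ D and x ∉ Y, from which x ∈ D ∩ (A ∪ Y).

(⊆) This inclusion fails. Take A = ∅, Y = {1}, D = {1}; then 1 ∈ D ∩ (A ∪ Y) but 1 ∉ (A ∖ Y) ∩ (D ∩ A).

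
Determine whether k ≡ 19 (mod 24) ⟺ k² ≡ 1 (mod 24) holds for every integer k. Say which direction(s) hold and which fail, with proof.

Not equivalent: only (⇒) holds.

(→) Suppose k ≡ 19 (mod 24). Write k = 24j + 19. Then (24j + 19)² = 576j² + 912j + 361 = 24(24j² + 38j + 15) + 1, so k² ≡ 1 (mod 24).

(←) This fails: take k = 1. Then 1² = 1 ≡ 1 (mod 24), yet 1 ≡ 1 (mod 24), not 19.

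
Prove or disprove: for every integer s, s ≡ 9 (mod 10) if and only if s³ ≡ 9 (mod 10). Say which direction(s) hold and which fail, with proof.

Both implications hold.

(⟹) Suppose s ≡ 9 (mod 10). Write s = 10j + 9. Then (10j + 9)³ = 1000j³ + 2700j² + 2430j + 729 = 10(100j³ + 270j² + 243j + 72) + 9, so s³ ≡ 9 (mod 10).

(⟸) Conversely, suppose s³ ≡ 9 (mod 10). The only residue r in {0, …, 9} with r³ ≡ 9 (mod 10) is r = 9, so s ≡ 9 (mod 10).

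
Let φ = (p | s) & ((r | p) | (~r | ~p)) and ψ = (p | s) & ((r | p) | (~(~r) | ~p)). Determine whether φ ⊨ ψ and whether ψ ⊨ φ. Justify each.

The biconditional holds.

[⇒] Assume the antecedent. If s is true, the consequent reduces to true regardless of the other variables. If s is false, the antecedent forces (r = F, s = F, p = T) or (r = T, s = F, p = T), and the consequent holds there. Either way the consequent holds.

[⇐] Assume the antecedent. If s is true, the consequent reduces to true regardless of the other variables. If s is false, the antecedent forces (r = F, s = F, p = T) or (r = T, s = F, p = T), and the consequent holds there. Either way the consequent holds.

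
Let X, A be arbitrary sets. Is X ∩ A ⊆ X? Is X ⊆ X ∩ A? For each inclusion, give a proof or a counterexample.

Forward inclusion. Let x ∈ X ∩ A. Then x ∈ X ∩ A, from which x ∈ X.

Reverse inclusion. This inclusion fails. Take X = {1}, A = ∅; then 1 ∈ X but 1 ∉ X ∩ A.

The sets are not equal: only the forward inclusion holds.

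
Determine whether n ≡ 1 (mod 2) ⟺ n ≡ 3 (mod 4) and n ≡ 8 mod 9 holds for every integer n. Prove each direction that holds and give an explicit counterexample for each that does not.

Converse. If n ≡ 3 (mod 4) and n ≡ 8 (mod 9), then by the Chinese remainder theorem n ≡ 35 (mod 36). Since 35 ≡ 1 (mod 2) and 2 ∣ 36, we get n ≡ 1 (mod 2).

Forward direction. This fails: n = 1 gives 1 ≡ 1 (mod 2) but 1 ≡ 1 (mod 4), so the conjunction on the right does not hold.

Not equivalent: only (⇐) holds.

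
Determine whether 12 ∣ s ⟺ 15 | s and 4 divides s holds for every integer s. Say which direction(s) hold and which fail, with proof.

Forward direction. This fails: take s = 12. Certainly 12 ∣ 12, but 15 ∤ 12.

Converse. Suppose 15 ∣ s and 4 ∣ s. Any common multiple of 15 and 4 is a multiple of their lcm; here gcd(15, 4) = 1, so lcm(15, 4) = 15·4 = 60, so 60 ∣ s. Since 12 ∣ 60, it follows that 12 ∣ s.

Only the converse holds.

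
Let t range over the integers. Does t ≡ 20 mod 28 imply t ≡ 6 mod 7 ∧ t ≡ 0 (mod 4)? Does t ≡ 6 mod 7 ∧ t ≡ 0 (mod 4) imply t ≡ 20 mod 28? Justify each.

Forward direction. Suppose t ≡ 20 (mod 28); write t = 28j + 20. Since 7 ∣ 28, reducing mod 7 gives t ≡ 20 ≡ 6 (mod 7); since 4 ∣ 28, reducing mod 4 gives t ≡ 20 ≡ 0 (mod 4).

Converse. If t ≡ 6 (mod 7) and t ≡ 0 (mod 4), then by the Chinese remainder theorem t ≡ 20 (mod 28). This is exactly t ≡ 20 (mod 28).

Both directions hold; the statement is true.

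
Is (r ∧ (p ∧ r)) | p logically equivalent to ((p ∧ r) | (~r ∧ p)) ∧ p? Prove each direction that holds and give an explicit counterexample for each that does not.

(→) Assume the antecedent. If r is true, the antecedent forces (r = T, p = T), and ((p ∧ r) | (~r ∧ p)) ∧ p holds there. If r is false, the antecedent forces (r = F, p = T), and ((p ∧ r) | (~r ∧ p)) ∧ p holds there. Either way ((p ∧ r) | (~r ∧ p)) ∧ p holds.

(←) Assume the antecedent. If r is true, the antecedent forces (r = T, p = T), and (r ∧ (p ∧ r)) | p holds there. If r is false, the antecedent forces (r = F, p = T), and (r ∧ (p ∧ r)) | p holds there. Either way (r ∧ (p ∧ r)) | p holds.

Both implications hold.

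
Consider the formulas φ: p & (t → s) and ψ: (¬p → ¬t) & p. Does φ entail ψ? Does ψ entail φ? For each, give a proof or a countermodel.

Only the forward direction holds.

[⇒] Assume the antecedent. If p is true, (¬p → ¬t) & p reduces to true regardless of the other variables. If p is false, the antecedent cannot hold. Either way (¬p → ¬t) & p holds.

[⇐] This fails. Under p = T, t = T, s = F, the left side is false but the right side is true.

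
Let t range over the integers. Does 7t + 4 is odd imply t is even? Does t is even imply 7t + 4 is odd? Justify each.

(⇒) This fails: t = 3 gives 7t + 4 = 25, which is odd, but 3 is odd, not even.

(⇐) This also fails: t = 2 is even, but 7t + 4 = 18 is even, not odd.

(⇒) fails and (⇐) fails.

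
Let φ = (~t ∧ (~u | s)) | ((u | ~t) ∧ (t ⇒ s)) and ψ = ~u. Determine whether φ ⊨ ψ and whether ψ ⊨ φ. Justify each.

Neither direction holds.

Forward direction. This fails. Under s = F, u = T, t = F, the left side is true but the right side is false.

Converse. This fails. Under s = F, u = F, t = T, the left side is false but the right side is true.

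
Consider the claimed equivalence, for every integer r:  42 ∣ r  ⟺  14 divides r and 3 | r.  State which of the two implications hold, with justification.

[⇒] If 42 ∣ r, write r = 42q. Since 42 = 3·14, r = 14·(3q), so 14 ∣ r; and since 42 = 14·3, r = 3·(14q), so 3 ∣ r.

[⇐] Suppose 14 ∣ r and 3 ∣ r. Any common multiple of 14 and 3 is a multiple of their lcm; here gcd(14, 3) = 1, so lcm(14, 3) = 14·3 = 42, so 42 ∣ r.

Both directions hold.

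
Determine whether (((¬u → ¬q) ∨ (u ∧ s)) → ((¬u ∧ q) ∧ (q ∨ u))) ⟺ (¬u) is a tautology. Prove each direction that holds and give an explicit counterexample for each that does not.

(⇒) Assume the antecedent. If u is true, the antecedent cannot hold. If u is false, ¬u reduces to true regardless of the other variables. Either way ¬u holds.

(⇐) This fails. Under u = F, s = F, q = F, the left side is false but the right side is true.

The forward direction holds; the converse fails.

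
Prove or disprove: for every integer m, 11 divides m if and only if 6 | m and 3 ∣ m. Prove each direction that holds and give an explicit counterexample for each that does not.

Neither direction holds.

(⇒) This fails: take m = 11. Certainly 11 ∣ 11, but 6 ∤ 11.

(⇐) This fails: take m = 6. Both 6 ∣ 6 and 3 ∣ 6, yet 6 is not a multiple of 11 (since 6 = 0·11 + 6), so 11 ∤ 6.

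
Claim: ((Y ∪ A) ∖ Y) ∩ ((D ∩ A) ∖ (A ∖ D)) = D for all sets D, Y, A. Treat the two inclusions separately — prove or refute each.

Only the forward inclusion holds.

(⟹) Let x ∈ ((Y ∪ A) ∖ Y) ∩ ((D ∩ A) ∖ (A ∖ D)). Then x ∈ D ∩ A and x ∉ Y, from which x ∈ D.

(⟸) This inclusion fails. Take D = {1}, Y = ∅, A = ∅; then 1 ∈ D but 1 ∉ ((Y ∪ A) ∖ Y) ∩ ((D ∩ A) ∖ (A ∖ D)).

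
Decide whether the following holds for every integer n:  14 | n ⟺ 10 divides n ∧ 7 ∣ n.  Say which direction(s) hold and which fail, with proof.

(⟹) This fails: take n = 14. Certainly 14 ∣ 14, but 10 ∤ 14.

(⟸) Suppose 10 ∣ n and 7 ∣ n. Any common multiple of 10 and 7 is a multiple of their lcm; here gcd(10, 7) = 1, so lcm(10, 7) = 10·7 = 70, so 70 ∣ n. Since 14 ∣ 70, it follows that 14 ∣ n.

The forward direction fails; the converse holds.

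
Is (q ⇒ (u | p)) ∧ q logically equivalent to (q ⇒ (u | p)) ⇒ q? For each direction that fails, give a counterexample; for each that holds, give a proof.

(⟸) This fails. Under q = T, u = F, p = F, the left side is false but the right side is true.

(⟹) Assume the antecedent. If q is true, (q ⇒ (u | p)) ⇒ q reduces to true regardless of the other variables. If q is false, the antecedent cannot hold. Either way (q ⇒ (u | p)) ⇒ q holds.

(⇒) holds; (⇐) fails.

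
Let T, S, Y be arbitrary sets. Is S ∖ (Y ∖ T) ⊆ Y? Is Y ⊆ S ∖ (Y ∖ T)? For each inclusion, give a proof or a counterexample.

(⊆) fails and (⊇) fails.

Forward inclusion. This inclusion fails. Take T = ∅, S = {1}, Y = ∅; then 1 ∈ S ∖ (Y ∖ T) but 1 ∉ Y.

Reverse inclusion. This inclusion fails. Take T = ∅, S = ∅, Y = {1}; then 1 ∈ Y but 1 ∉ S ∖ (Y ∖ T).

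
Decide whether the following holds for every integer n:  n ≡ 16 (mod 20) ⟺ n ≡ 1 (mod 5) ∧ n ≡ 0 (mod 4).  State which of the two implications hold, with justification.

(→) Suppose n ≡ 16 (mod 20); write n = 20j + 16. Since 5 ∣ 20, reducing mod 5 gives n ≡ 16 ≡ 1 (mod 5); since 4 ∣ 20, reducing mod 4 gives n ≡ 16 ≡ 0 (mod 4).

(←) Conversely, if n ≡ 1 (mod 5) and n ≡ 0 (mod 4), then by the Chinese remainder theorem n ≡ 16 (mod 20). This is exactly n ≡ 16 (mod 20).

Both implications hold.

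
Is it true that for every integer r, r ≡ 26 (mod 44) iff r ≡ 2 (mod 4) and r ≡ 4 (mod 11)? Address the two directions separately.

Both directions hold; the statement is true.

Forward direction. Suppose r ≡ 26 (mod 44); write r = 44j + 26. Since 4 ∣ 44, reducing mod 4 gives r ≡ 26 ≡ 2 (mod 4); since 11 ∣ 44, reducing mod 11 gives r ≡ 26 ≡ 4 (mod 11).

Converse. If r ≡ 2 (mod 4) and r ≡ 4 (mod 11), then by the Chinese remainder theorem r ≡ 26 (mod 44). This is exactly r ≡ 26 (mod 44).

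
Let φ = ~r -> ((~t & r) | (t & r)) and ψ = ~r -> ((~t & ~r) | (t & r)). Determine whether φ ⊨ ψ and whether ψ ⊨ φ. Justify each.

Forward direction. Assume the antecedent. If t is true, the antecedent forces (t = T, r = T), and ~r -> ((~t & ~r) | (t & r)) holds there. If t is false, ~r -> ((~t & ~r) | (t & r)) reduces to true regardless of the other variables. Either way ~r -> ((~t & ~r) | (t & r)) holds.

Converse. This fails. Under t = F, r = F, the left side is false but the right side is true.

Not equivalent: only (⇒) holds.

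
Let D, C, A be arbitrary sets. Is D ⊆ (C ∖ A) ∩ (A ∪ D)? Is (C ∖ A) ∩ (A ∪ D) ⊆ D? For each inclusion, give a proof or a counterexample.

The sets are not equal: only the reverse inclusion holds.

(⊆) This inclusion fails. Take D = {1}, C = ∅, A = ∅; then 1 ∈ D but 1 ∉ (C ∖ A) ∩ (A ∪ D).

(⊇) Let x ∈ (C ∖ A) ∩ (A ∪ D). Then x ∈ D ∩ C and x ∉ A, from which x ∈ D.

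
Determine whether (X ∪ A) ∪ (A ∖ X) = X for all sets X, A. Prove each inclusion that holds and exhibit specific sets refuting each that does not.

Only the reverse inclusion holds.

Forward inclusion. This inclusion fails. Take X = ∅, A = {1}; then 1 ∈ (X ∪ A) ∪ (A ∖ X) but 1 ∉ X.

Reverse inclusion. Let x ∈ X. Then either x ∈ X and x ∉ A; or x ∈ X ∩ A. In each case x ∈ (X ∪ A) ∪ (A ∖ X), so X ⊆ (X ∪ A) ∪ (A ∖ X).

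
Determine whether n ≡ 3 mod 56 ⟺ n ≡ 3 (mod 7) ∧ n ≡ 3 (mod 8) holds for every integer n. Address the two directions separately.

Forward direction. Suppose n ≡ 3 (mod 56); write n = 56j + 3. Since 7 ∣ 56, reducing mod 7 gives n ≡ 3 (mod 7); since 8 ∣ 56, reducing mod 8 gives n ≡ 3 (mod 8).

Converse. If n ≡ 3 (mod 7) and n ≡ 3 (mod 8), then by the Chinese remainder theorem n ≡ 3 (mod 56). This is exactly n ≡ 3 (mod 56).

The biconditional holds.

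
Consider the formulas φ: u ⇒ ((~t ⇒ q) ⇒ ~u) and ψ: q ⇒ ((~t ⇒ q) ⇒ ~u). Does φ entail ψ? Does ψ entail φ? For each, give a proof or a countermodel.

Not equivalent: only (⇒) holds.

[⇒] Assume the antecedent. If u is true, the antecedent forces (u = T, q = F, t = F), and q ⇒ ((~t ⇒ q) ⇒ ~u) holds there. If u is false, q ⇒ ((~t ⇒ q) ⇒ ~u) reduces to true regardless of the other variables. Either way q ⇒ ((~t ⇒ q) ⇒ ~u) holds.

[⇐] This fails. Under u = T, q = F, t = T, the left side is false but the right side is true.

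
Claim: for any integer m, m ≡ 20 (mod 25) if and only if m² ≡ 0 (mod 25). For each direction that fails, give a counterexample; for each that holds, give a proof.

Only the forward implication holds.

(⇐) This fails: take m = 0. Then 0² = 0 ≡ 0 (mod 25), yet 0 ≡ 0 (mod 25), not 20.

(⇒) Suppose m ≡ 20 (mod 25). Write m = 25j + 20. Then (25j + 20)² = 625j² + 1000j + 400 = 25(25j² + 40j + 16) + 0, so m² ≡ 0 (mod 25).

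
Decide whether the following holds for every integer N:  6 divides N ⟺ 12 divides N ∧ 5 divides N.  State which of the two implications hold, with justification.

Only the converse holds.

(⟹) This fails: take N = 6. Certainly 6 ∣ 6, but 12 ∤ 6.

(⟸) Suppose 12 ∣ N and 5 ∣ N. Any common multiple of 12 and 5 is a multiple of their lcm; here gcd(12, 5) = 1, so lcm(12, 5) = 12·5 = 60, so 60 ∣ N. Since 6 ∣ 60, it follows that 6 ∣ N.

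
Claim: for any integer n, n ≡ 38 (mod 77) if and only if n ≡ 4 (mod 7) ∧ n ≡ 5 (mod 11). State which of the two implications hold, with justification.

Neither direction holds.

(⟹) This fails: n = 38 gives 38 ≡ 38 (mod 77) but 38 ≡ 3 (mod 7), so the conjunction on the right does not hold.

(⟸) This fails: n = 60 satisfies both congruences on the right (60 ≡ 4 mod 7 and 60 ≡ 5 mod 11) yet 60 ≡ 60 (mod 77), not 38.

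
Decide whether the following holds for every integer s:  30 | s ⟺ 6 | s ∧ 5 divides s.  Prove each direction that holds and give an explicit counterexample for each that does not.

Both directions hold.

[⇒] If 30 ∣ s, write s = 30q. Since 30 = 5·6, s = 6·(5q), so 6 ∣ s; and since 30 = 6·5, s = 5·(6q), so 5 ∣ s.

[⇐] Suppose 6 ∣ s and 5 ∣ s. Any common multiple of 6 and 5 is a multiple of their lcm; here gcd(6, 5) = 1, so lcm(6, 5) = 6·5 = 30, so 30 ∣ s.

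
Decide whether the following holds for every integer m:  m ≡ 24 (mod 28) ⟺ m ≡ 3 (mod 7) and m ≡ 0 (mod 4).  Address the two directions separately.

(⇒) Suppose m ≡ 24 (mod 28); write m = 28j + 24. Since 7 ∣ 28, reducing mod 7 gives m ≡ 24 ≡ 3 (mod 7); since 4 ∣ 28, reducing mod 4 gives m ≡ 24 ≡ 0 (mod 4).

(⇐) Conversely, if m ≡ 3 (mod 7) and m ≡ 0 (mod 4), then by the Chinese remainder theorem m ≡ 24 (mod 28). This is exactly m ≡ 24 (mod 28).

The biconditional holds.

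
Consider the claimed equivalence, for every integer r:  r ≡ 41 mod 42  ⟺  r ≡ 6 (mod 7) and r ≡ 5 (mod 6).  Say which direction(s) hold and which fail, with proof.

Converse. If r ≡ 6 (mod 7) and r ≡ 5 (mod 6), then by the Chinese remainder theorem r ≡ 41 (mod 42). This is exactly r ≡ 41 (mod 42).

Forward direction. Suppose r ≡ 41 (mod 42); write r = 42j + 41. Since 7 ∣ 42, reducing mod 7 gives r ≡ 41 ≡ 6 (mod 7); since 6 ∣ 42, reducing mod 6 gives r ≡ 41 ≡ 5 (mod 6).

Both directions hold.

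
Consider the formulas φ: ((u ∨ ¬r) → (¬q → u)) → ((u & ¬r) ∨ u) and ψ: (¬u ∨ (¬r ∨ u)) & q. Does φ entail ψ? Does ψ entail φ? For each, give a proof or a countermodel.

Both directions fail.

[⇒] This fails. Under r = F, q = F, u = F, the left side is true but the right side is false.

[⇐] This fails. Under r = F, q = T, u = F, the left side is false but the right side is true.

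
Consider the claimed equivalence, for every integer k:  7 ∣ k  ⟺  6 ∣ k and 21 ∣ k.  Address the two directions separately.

The forward direction fails; the converse holds.

(⇒) This fails: take k = 7. Certainly 7 ∣ 7, but 6 ∤ 7.

(⇐) Suppose 6 ∣ k and 21 ∣ k. Any common multiple of 6 and 21 is a multiple of their lcm; here lcm(6, 21) = 6·21/gcd(6, 21) = 126/3 = 42, so 42 ∣ k. Since 7 ∣ 42, it follows that 7 ∣ k.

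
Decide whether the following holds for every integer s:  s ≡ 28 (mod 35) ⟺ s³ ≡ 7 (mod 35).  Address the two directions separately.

Both implications hold.

[⇒] Suppose s ≡ 28 (mod 35). Write s = 35j + 28. Then (35j + 28)³ = 42875j³ + 102900j² + 82320j + 21952 = 35(1225j³ + 2940j² + 2352j + 627) + 7, so s³ ≡ 7 (mod 35).

[⇐] Conversely, suppose s³ ≡ 7 (mod 35). The only residue r in {0, …, 34} with r³ ≡ 7 (mod 35) is r = 28, so s ≡ 28 (mod 35).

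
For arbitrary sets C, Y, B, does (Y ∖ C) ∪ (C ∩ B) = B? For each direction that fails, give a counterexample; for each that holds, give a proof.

Forward inclusion. This inclusion fails. Take C = ∅, Y = {1}, B = ∅; then 1 ∈ (Y ∖ C) ∪ (C ∩ B) but 1 ∉ B.

Reverse inclusion. This inclusion fails. Take C = ∅, Y = ∅, B = {1}; then 1 ∈ B but 1 ∉ (Y ∖ C) ∪ (C ∩ B).

(⊆) fails and (⊇) fails.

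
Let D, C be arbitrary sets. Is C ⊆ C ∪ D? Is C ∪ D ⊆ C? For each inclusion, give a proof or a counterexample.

(⟹) Let x ∈ C. Then either x ∈ C and x ∉ D; or x ∈ D ∩ C. In each case x ∈ C ∪ D, so C ⊆ C ∪ D.

(⟸) This inclusion fails. Take D = {1}, C = ∅; then 1 ∈ C ∪ D but 1 ∉ C.

Only the forward inclusion holds.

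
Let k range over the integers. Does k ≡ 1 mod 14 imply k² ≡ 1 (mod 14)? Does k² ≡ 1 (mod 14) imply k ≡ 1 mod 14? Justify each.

Only the forward direction holds.

(⟸) This fails: take k = 13. Then 13² = 169 ≡ 1 (mod 14), yet 13 ≡ 13 (mod 14), not 1.

(⟹) Suppose k ≡ 1 mod 14. Write k = 14j + 1. Then (14j + 1)² = 196j² + 28j + 1 = 14(14j² + 2j) + 1, so k² ≡ 1 (mod 14).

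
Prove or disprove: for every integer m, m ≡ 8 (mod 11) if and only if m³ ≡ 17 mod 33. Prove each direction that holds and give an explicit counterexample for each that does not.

(→) This fails: take m = 19. Then 19 ≡ 8 (mod 11), but 19³ = 6859 ≡ 28 (mod 33), not 17.

(←) Conversely, the residues r modulo 33 with r³ ≡ 17 (mod 33) are exactly {8}, and each is ≡ 8 (mod 11).

Only the converse holds.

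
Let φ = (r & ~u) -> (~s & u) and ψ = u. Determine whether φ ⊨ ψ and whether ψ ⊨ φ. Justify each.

(⇒) This fails. Under r = F, u = F, s = F, the left side is true but the right side is false.

(⇐) Assume the antecedent. If r is true, the antecedent forces (r = T, u = T, s = F) or (r = T, u = T, s = T), and (r & ~u) -> (~s & u) holds there. If r is false, (r & ~u) -> (~s & u) reduces to true regardless of the other variables. Either way (r & ~u) -> (~s & u) holds.

Not equivalent: only (⇐) holds.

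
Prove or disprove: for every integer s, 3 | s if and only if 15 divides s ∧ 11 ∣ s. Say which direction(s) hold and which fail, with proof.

(⇒) fails; (⇐) holds.

[⇐] Suppose 15 ∣ s and 11 ∣ s. Any common multiple of 15 and 11 is a multiple of their lcm; here gcd(15, 11) = 1, so lcm(15, 11) = 15·11 = 165, so 165 ∣ s. Since 3 ∣ 165, it follows that 3 ∣ s.

[⇒] This fails: take s = 3. Certainly 3 ∣ 3, but 15 ∤ 3.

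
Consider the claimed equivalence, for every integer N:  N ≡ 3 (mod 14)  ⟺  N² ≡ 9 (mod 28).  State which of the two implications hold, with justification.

Only the forward implication holds.

[⇐] This fails: take N = 11. Then 11² = 121 ≡ 9 (mod 28), yet 11 ≡ 11 (mod 14), not 3.

[⇒] Suppose N ≡ 3 (mod 14). Working modulo 28, N ∈ {3, 17}; for each such r, r² ≡ 9 (mod 28).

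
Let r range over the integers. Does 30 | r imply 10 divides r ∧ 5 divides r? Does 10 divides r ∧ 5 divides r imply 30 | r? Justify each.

Only the forward direction holds.

(←) This fails: take r = 10. Both 10 ∣ 10 and 5 ∣ 10, yet 10 is not a multiple of 30 (since 10 = 0·30 + 10), so 30 ∤ 10.

(→) If 30 ∣ r, write r = 30q. Since 30 = 3·10, r = 10·(3q), so 10 ∣ r; and since 30 = 6·5, r = 5·(6q), so 5 ∣ r.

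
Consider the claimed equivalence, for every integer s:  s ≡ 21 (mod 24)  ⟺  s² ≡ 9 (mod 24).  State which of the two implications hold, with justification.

(←) This fails: take s = 3. Then 3² = 9 ≡ 9 (mod 24), yet 3 ≡ 3 (mod 24), not 21.

(→) Suppose s ≡ 21 (mod 24). Write s = 24j + 21. Then (24j + 21)² = 576j² + 1008j + 441 = 24(24j² + 42j + 18) + 9, so s² ≡ 9 (mod 24).

(⇒) holds; (⇐) fails.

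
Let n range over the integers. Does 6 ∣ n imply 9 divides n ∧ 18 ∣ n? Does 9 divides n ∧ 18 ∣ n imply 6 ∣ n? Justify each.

(⇐) Suppose 9 ∣ n and 18 ∣ n. Any common multiple of 9 and 18 is a multiple of their lcm; here lcm(9, 18) = 9·18/gcd(9, 18) = 162/9 = 18, so 18 ∣ n. Since 6 ∣ 18, it follows that 6 ∣ n.

(⇒) This fails: take n = 6. Certainly 6 ∣ 6, but 9 ∤ 6.

Only the converse holds.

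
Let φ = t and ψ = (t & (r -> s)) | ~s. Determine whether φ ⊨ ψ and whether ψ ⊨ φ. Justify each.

Forward direction. Assume the antecedent. If s is true, the antecedent forces (s = T, t = T, r = F) or (s = T, t = T, r = T), and (t & (r -> s)) | ~s holds there. If s is false, (t & (r -> s)) | ~s reduces to true regardless of the other variables. Either way (t & (r -> s)) | ~s holds.

Converse. This fails. Under s = F, t = F, r = F, the left side is false but the right side is true.

Not equivalent: only (⇒) holds.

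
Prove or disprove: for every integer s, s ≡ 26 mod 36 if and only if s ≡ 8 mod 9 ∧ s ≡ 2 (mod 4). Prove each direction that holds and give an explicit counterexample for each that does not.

(→) Suppose s ≡ 26 (mod 36); write s = 36j + 26. Since 9 ∣ 36, reducing mod 9 gives s ≡ 26 ≡ 8 (mod 9); since 4 ∣ 36, reducing mod 4 gives s ≡ 26 ≡ 2 (mod 4).

(←) Conversely, if s ≡ 8 (mod 9) and s ≡ 2 (mod 4), then by the Chinese remainder theorem s ≡ 26 (mod 36). This is exactly s ≡ 26 (mod 36).

The biconditional holds.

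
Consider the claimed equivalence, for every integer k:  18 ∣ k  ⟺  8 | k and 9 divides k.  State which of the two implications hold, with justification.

(→) This fails: take k = 18. Certainly 18 ∣ 18, but 8 ∤ 18.

(←) Suppose 8 ∣ k and 9 ∣ k. Any common multiple of 8 and 9 is a multiple of their lcm; here gcd(8, 9) = 1, so lcm(8, 9) = 8·9 = 72, so 72 ∣ k. Since 18 ∣ 72, it follows that 18 ∣ k.

Not equivalent: only (⇐) holds.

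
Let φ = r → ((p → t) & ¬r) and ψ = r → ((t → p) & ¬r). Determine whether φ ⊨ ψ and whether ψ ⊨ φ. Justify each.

(⟹) Assume the antecedent. If r is true, the antecedent cannot hold. If r is false, r → ((t → p) & ¬r) reduces to true regardless of the other variables. Either way r → ((t → p) & ¬r) holds.

(⟸) Assume the antecedent. If r is true, the antecedent cannot hold. If r is false, r → ((p → t) & ¬r) reduces to true regardless of the other variables. Either way r → ((p → t) & ¬r) holds.

Both implications hold.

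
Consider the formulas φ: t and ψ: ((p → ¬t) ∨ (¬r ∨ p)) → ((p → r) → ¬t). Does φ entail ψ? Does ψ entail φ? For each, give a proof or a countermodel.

(⇒) fails and (⇐) fails.

(⇒) This fails. Under t = T, p = F, r = F, the left side is true but the right side is false.

(⇐) This fails. Under t = F, p = F, r = F, the left side is false but the right side is true.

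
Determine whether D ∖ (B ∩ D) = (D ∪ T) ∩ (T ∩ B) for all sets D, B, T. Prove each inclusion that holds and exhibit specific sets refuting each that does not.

(⟹) This inclusion fails. Take D = {1}, B = ∅, T = ∅; then 1 ∈ D ∖ (B ∩ D) but 1 ∉ (D ∪ T) ∩ (T ∩ B).

(⟸) This inclusion fails. Take D = ∅, B = {1}, T = {1}; then 1 ∈ (D ∪ T) ∩ (T ∩ B) but 1 ∉ D ∖ (B ∩ D).

(⊆) fails and (⊇) fails.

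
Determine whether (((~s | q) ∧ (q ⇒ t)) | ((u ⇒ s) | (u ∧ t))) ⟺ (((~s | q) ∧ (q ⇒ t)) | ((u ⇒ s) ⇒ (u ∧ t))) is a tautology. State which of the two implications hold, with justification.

(⇒) fails and (⇐) fails.

(⇒) This fails. Under t = F, q = T, s = F, u = F, the left side is true but the right side is false.

(⇐) This fails. Under t = F, q = T, s = F, u = T, the left side is false but the right side is true.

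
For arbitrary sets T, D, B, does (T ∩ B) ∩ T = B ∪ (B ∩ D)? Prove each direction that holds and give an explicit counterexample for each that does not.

Forward inclusion. Let x ∈ (T ∩ B) ∩ T. Then either x ∈ T ∩ B and x ∉ D; or x ∈ T ∩ D ∩ B. In each case x ∈ B ∪ (B ∩ D), so (T ∩ B) ∩ T ⊆ B ∪ (B ∩ D).

Reverse inclusion. This inclusion fails. Take T = ∅, D = ∅, B = {1}; then 1 ∈ B ∪ (B ∩ D) but 1 ∉ (T ∩ B) ∩ T.

(⊆) holds; (⊇) fails.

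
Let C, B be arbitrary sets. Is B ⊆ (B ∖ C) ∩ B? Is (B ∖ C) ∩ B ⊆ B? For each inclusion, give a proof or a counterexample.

(⊆) fails; (⊇) holds.

(⊆) This inclusion fails. Take C = {1}, B = {1}; then 1 ∈ B but 1 ∉ (B ∖ C) ∩ B.

(⊇) Let x ∈ (B ∖ C) ∩ B. Then x ∈ B and x ∉ C, from which x ∈ B.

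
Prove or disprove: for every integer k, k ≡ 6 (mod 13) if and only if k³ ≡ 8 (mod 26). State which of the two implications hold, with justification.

Forward direction. This fails: take k = 19. Then 19 ≡ 6 (mod 13), but 19³ = 6859 ≡ 21 (mod 26), not 8.

Converse. This fails: take k = 2. Then 2³ = 8 ≡ 8 (mod 26), yet 2 ≡ 2 (mod 13), not 6.

Both directions fail.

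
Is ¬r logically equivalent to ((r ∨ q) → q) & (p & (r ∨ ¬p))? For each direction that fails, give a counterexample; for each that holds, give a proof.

Neither implication holds.

(→) This fails. Under q = F, r = F, p = F, the left side is true but the right side is false.

(←) This fails. Under q = T, r = T, p = T, the left side is false but the right side is true.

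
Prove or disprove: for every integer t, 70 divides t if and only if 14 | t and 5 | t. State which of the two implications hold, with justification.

Equivalent; both directions hold.

Forward direction. If 70 ∣ t, write t = 70q. Since 70 = 5·14, t = 14·(5q), so 14 ∣ t; and since 70 = 14·5, t = 5·(14q), so 5 ∣ t.

Converse. Suppose 14 ∣ t and 5 ∣ t. Any common multiple of 14 and 5 is a multiple of their lcm; here gcd(14, 5) = 1, so lcm(14, 5) = 14·5 = 70, so 70 ∣ t.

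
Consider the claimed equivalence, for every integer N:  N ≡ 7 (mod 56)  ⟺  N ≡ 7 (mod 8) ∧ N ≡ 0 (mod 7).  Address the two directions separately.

(⟹) Suppose N ≡ 7 (mod 56); write N = 56j + 7. Since 8 ∣ 56, reducing mod 8 gives N ≡ 7 (mod 8); since 7 ∣ 56, reducing mod 7 gives N ≡ 7 ≡ 0 (mod 7).

(⟸) Conversely, if N ≡ 7 (mod 8) and N ≡ 0 (mod 7), then by the Chinese remainder theorem N ≡ 7 (mod 56). This is exactly N ≡ 7 (mod 56).

Both directions hold.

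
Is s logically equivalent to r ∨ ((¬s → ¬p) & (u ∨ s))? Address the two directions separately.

Forward direction. Assume the antecedent. If s is true, r ∨ ((¬s → ¬p) & (u ∨ s)) reduces to true regardless of the other variables. If s is false, the antecedent cannot hold. Either way r ∨ ((¬s → ¬p) & (u ∨ s)) holds.

Converse. This fails. Under u = T, s = F, r = F, p = F, the left side is false but the right side is true.

Only the forward implication holds.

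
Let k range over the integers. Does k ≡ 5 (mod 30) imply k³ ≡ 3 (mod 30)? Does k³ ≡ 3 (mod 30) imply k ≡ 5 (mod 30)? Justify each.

(⇒) fails and (⇐) fails.

(⇒) This fails: take k = 5. Then 5 ≡ 5 (mod 30), but 5³ = 125 ≡ 5 (mod 30), not 3.

(⇐) This fails: take k = 27. Then 27³ = 19683 ≡ 3 (mod 30), yet 27 ≡ 27 (mod 30), not 5.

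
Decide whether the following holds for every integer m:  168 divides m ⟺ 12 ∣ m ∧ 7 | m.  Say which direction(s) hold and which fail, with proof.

Only the forward direction holds.

Forward direction. If 168 ∣ m, write m = 168q. Since 168 = 14·12, m = 12·(14q), so 12 ∣ m; and since 168 = 24·7, m = 7·(24q), so 7 ∣ m.

Converse. This fails: take m = 84. Both 12 ∣ 84 and 7 ∣ 84, yet 84 is not a multiple of 168 (since 84 = 0·168 + 84), so 168 ∤ 84.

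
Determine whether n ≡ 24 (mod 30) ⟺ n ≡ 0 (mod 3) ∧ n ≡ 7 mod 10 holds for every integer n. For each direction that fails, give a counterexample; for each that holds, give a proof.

Neither direction holds.

Forward direction. This fails: n = 24 gives 24 ≡ 24 (mod 30) but 24 ≡ 4 (mod 10), so the conjunction on the right does not hold.

Converse. This fails: n = 27 satisfies both congruences on the right (27 ≡ 0 mod 3 and 27 ≡ 7 mod 10) yet 27 ≡ 27 (mod 30), not 24.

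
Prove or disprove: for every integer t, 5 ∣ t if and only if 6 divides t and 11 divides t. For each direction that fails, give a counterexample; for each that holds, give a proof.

Neither direction holds.

(⟹) This fails: take t = 5. Certainly 5 ∣ 5, but 6 ∤ 5.

(⟸) This fails: take t = 66. Both 6 ∣ 66 and 11 ∣ 66, yet 66 is not a multiple of 5 (since 66 = 13·5 + 1), so 5 ∤ 66.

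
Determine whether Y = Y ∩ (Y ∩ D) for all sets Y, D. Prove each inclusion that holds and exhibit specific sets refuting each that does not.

(⊆) This inclusion fails. Take Y = {1}, D = ∅; then 1 ∈ Y but 1 ∉ Y ∩ (Y ∩ D).

(⊇) Let x ∈ Y ∩ (Y ∩ D). Then x ∈ Y ∩ D, from which x ∈ Y.

Only the reverse inclusion holds.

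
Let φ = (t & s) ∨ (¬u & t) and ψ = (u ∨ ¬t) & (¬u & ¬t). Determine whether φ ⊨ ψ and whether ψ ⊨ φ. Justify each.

Forward direction. This fails. Under t = T, s = F, u = F, the left side is true but the right side is false.

Converse. This fails. Under t = F, s = F, u = F, the left side is false but the right side is true.

Neither implication holds.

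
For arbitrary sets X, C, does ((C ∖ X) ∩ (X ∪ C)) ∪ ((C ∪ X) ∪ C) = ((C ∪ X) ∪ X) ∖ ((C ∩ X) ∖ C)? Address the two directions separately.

Both inclusions hold; the sets are equal.

Forward inclusion. Let x ∈ ((C ∖ X) ∩ (X ∪ C)) ∪ ((C ∪ X) ∪ C). Then either x ∈ X and x ∉ C; or x ∈ C and x ∉ X; or x ∈ X ∩ C. In each case x ∈ ((C ∪ X) ∪ X) ∖ ((C ∩ X) ∖ C), so ((C ∖ X) ∩ (X ∪ C)) ∪ ((C ∪ X) ∪ C) ⊆ ((C ∪ X) ∪ X) ∖ ((C ∩ X) ∖ C).

Reverse inclusion. Let x ∈ ((C ∪ X) ∪ X) ∖ ((C ∩ X) ∖ C). Then either x ∈ X and x ∉ C; or x ∈ C and x ∉ X; or x ∈ X ∩ C. In each case x ∈ ((C ∖ X) ∩ (X ∪ C)) ∪ ((C ∪ X) ∪ C), so ((C ∪ X) ∪ X) ∖ ((C ∩ X) ∖ C) ⊆ ((C ∖ X) ∩ (X ∪ C)) ∪ ((C ∪ X) ∪ C).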